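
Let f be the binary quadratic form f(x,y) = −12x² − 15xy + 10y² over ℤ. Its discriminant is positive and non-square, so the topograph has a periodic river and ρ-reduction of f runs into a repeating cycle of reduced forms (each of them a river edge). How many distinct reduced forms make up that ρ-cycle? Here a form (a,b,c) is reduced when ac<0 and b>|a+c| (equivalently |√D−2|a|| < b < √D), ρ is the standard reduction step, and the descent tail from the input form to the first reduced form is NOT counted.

D = 705, ⌊√D⌋ = 26
descent: ρ → (10,15,-12)  [lands on river]
river: ρ → (-12,9,13)
river: ρ → (13,17,-8)
river: ρ → (-8,15,15)
river: ρ → (15,15,-8)
river: ρ → (-8,17,13)
river: ρ → (13,9,-12)
river: ρ → (-12,15,10)
river: ρ → (10,25,-2)
river: ρ → (-2,23,22)
river: ρ → (22,21,-3)
river: ρ → (-3,21,22)
river: ρ → (22,23,-2)
river: ρ → (-2,25,10)
ρ-cycle length = 14 (tail of 1 descent step not counted)

14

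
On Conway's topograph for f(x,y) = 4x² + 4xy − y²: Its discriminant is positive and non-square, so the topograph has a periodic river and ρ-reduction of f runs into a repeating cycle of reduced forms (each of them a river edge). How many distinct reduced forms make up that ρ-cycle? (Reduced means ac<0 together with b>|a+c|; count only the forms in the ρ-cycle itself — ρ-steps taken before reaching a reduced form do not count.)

D = 32, ⌊√D⌋ = 5
river: ρ → (-1,4,4)
river: ρ → (4,4,-1)
ρ-cycle length = 2 (tail of 0 descent steps not counted)

2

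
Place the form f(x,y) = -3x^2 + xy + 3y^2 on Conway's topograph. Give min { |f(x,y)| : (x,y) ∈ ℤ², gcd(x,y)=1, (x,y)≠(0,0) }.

river: ρ → (3,5,-1)
river: ρ → (-1,5,3)
river: ρ → (3,1,-3)
river: ρ → (-3,5,1)
river: ρ → (1,5,-3)
river: ρ → (-3,1,3)
closes: descent 0, river 6
min |a| on river = 1

1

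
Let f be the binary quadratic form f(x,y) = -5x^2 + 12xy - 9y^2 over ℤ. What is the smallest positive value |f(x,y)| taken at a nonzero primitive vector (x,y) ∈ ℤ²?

translate: b→-2 (≡-12 mod 10), so (5,-12,9)→(5,-2,2)
flip: (5,-2,2)→(2,2,5)
reduced (well bottom): (2,2,5) with a≤c, −a<b≤a
well minimum |f| = |-2| = 2 (negative-definite)

2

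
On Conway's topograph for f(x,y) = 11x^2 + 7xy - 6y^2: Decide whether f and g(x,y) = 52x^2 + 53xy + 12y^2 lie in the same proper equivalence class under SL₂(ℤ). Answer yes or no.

D₁ = 313, D₂ = 313
river cycle of f (length 38): (-6, 17, 1), (1, 17, -6), (-6, 7, 11), (11, 15, -2), (-2, 17, 3), (3, 13, -12), (-12, 11, 4), (4, 13, -9), (-9, 5, 8), (8, 11, -6), … (28 more)
river cycle of g (length 38): (-6, 17, 1), (1, 17, -6), (-6, 7, 11), (11, 15, -2), (-2, 17, 3), (3, 13, -12), (-12, 11, 4), (4, 13, -9), (-9, 5, 8), (8, 11, -6), … (28 more)
cycles coincide ⇒ equivalent

yes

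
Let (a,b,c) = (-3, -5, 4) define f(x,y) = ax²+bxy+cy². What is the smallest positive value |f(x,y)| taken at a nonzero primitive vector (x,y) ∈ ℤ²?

descent: ρ → (4,5,-3)  [lands on river]
river: ρ → (-3,7,2)
river: ρ → (2,5,-6)
river: ρ → (-6,7,1)
river: ρ → (1,7,-6)
river: ρ → (-6,5,2)
river: ρ → (2,7,-3)
river: ρ → (-3,5,4)
river: ρ → (4,3,-4)
river: ρ → (-4,5,3)
river: ρ → (3,7,-2)
river: ρ → (-2,5,6)
river: ρ → (6,7,-1)
river: ρ → (-1,7,6)
river: ρ → (6,5,-2)
river: ρ → (-2,7,3)
river: ρ → (3,5,-4)
river: ρ → (-4,3,4)
closes: descent 1, river 18
min |a| on river = 1

1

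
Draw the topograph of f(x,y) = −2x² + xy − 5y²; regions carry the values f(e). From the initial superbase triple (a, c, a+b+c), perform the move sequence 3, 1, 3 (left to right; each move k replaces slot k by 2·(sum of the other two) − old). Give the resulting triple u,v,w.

start (-2,-5,-6) = (f(1,0),f(0,1),f(1,1))
replace slot 3: 2·((-2)+(-5)) − (-6) = -8 → (-2,-5,-8)
replace slot 1: 2·((-5)+(-8)) − (-2) = -24 → (-24,-5,-8)
replace slot 3: 2·((-24)+(-5)) − (-8) = -50 → (-24,-5,-50)

-24,-5,-50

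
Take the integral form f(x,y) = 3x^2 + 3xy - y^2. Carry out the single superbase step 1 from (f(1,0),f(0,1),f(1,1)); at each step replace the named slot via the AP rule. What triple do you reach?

start (3,-1,5) = (f(1,0),f(0,1),f(1,1))
replace slot 1: 2·((-1)+5) − 3 = 5 → (5,-1,5)

5,-1,5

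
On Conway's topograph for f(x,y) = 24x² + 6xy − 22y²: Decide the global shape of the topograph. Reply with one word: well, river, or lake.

D = b²−4ac = 6² − 4·24·(-22) = 2148
D > 0 non-square ⇒ indefinite ⇒ periodic river

river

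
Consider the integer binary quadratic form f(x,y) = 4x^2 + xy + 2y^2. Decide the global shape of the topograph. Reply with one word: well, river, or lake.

D = b²−4ac = 1² − 4·4·2 = -31
D < 0 ⇒ definite ⇒ every region one sign ⇒ single well

well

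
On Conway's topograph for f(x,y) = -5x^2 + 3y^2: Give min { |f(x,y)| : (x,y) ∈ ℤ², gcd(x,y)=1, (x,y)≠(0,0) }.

descent: ρ → (3,6,-2)  [lands on river]
river: ρ → (-2,6,3)
closes: descent 1, river 2
min |a| on river = 2

2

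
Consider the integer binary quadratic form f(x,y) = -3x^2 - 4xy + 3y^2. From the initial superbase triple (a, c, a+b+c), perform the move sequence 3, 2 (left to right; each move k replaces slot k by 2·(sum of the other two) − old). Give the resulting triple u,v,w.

start (-3,3,-4) = (f(1,0),f(0,1),f(1,1))
replace slot 3: 2·((-3)+3) − (-4) = 4 → (-3,3,4)
replace slot 2: 2·((-3)+4) − 3 = -1 → (-3,-1,4)

-3,-1,4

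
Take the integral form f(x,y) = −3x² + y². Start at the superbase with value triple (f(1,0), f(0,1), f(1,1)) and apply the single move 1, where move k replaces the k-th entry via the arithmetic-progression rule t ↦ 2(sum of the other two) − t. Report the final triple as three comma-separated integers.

start (-3,1,-2) = (f(1,0),f(0,1),f(1,1))
replace slot 1: 2·(1+(-2)) − (-3) = 1 → (1,1,-2)

1,1,-2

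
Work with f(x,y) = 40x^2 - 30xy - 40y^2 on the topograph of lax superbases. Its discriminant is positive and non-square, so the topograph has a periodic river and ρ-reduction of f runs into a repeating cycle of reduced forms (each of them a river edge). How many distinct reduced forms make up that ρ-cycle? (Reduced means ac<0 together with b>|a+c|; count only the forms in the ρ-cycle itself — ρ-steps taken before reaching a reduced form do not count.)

D = 7300, ⌊√D⌋ = 85
descent: ρ → (-40,30,40)  [lands on river]
river: ρ → (40,50,-30)
river: ρ → (-30,70,20)
river: ρ → (20,50,-60)
river: ρ → (-60,70,10)
river: ρ → (10,70,-60)
river: ρ → (-60,50,20)
river: ρ → (20,70,-30)
river: ρ → (-30,50,40)
river: ρ → (40,30,-40)
river: ρ → (-40,50,30)
river: ρ → (30,70,-20)
river: ρ → (-20,50,60)
river: ρ → (60,70,-10)
river: ρ → (-10,70,60)
river: ρ → (60,50,-20)
river: ρ → (-20,70,30)
river: ρ → (30,50,-40)
ρ-cycle length = 18 (tail of 1 descent step not counted)

18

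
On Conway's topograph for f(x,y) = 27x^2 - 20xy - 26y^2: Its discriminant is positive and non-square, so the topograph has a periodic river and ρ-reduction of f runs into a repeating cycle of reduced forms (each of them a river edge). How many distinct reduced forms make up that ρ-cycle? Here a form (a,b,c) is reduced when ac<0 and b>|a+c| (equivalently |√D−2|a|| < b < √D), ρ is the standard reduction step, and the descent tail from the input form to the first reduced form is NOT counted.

D = 3208, ⌊√D⌋ = 56
descent: ρ → (-26,20,27)  [lands on river]
river: ρ → (27,34,-19)
river: ρ → (-19,42,19)
river: ρ → (19,34,-27)
river: ρ → (-27,20,26)
river: ρ → (26,32,-21)
river: ρ → (-21,52,6)
river: ρ → (6,56,-3)
river: ρ → (-3,52,42)
river: ρ → (42,32,-13)
river: ρ → (-13,46,21)
river: ρ → (21,38,-21)
river: ρ → (-21,46,13)
river: ρ → (13,32,-42)
river: ρ → (-42,52,3)
river: ρ → (3,56,-6)
river: ρ → (-6,52,21)
river: ρ → (21,32,-26)
ρ-cycle length = 18 (tail of 1 descent step not counted)

18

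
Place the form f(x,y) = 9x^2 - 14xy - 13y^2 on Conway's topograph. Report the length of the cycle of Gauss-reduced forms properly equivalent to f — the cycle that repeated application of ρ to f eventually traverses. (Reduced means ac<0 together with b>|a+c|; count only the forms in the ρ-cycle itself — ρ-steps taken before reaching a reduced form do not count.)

D = 664, ⌊√D⌋ = 25
descent: ρ → (-13,14,9)  [lands on river]
river: ρ → (9,22,-5)
river: ρ → (-5,18,17)
river: ρ → (17,16,-6)
river: ρ → (-6,20,11)
river: ρ → (11,24,-2)
river: ρ → (-2,24,11)
river: ρ → (11,20,-6)
river: ρ → (-6,16,17)
river: ρ → (17,18,-5)
river: ρ → (-5,22,9)
river: ρ → (9,14,-13)
river: ρ → (-13,12,10)
river: ρ → (10,8,-15)
river: ρ → (-15,22,3)
river: ρ → (3,20,-22)
river: ρ → (-22,24,1)
river: ρ → (1,24,-22)
river: ρ → (-22,20,3)
river: ρ → (3,22,-15)
river: ρ → (-15,8,10)
river: ρ → (10,12,-13)
ρ-cycle length = 22 (tail of 1 descent step not counted)

22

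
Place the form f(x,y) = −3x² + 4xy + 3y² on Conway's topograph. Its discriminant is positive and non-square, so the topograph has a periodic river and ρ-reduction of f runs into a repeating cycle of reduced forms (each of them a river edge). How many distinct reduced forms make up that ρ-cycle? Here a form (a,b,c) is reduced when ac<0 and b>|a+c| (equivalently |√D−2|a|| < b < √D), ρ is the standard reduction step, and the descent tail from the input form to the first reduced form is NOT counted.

D = 52, ⌊√D⌋ = 7
river: ρ → (3,2,-4)
river: ρ → (-4,6,1)
river: ρ → (1,6,-4)
river: ρ → (-4,2,3)
river: ρ → (3,4,-3)
river: ρ → (-3,2,4)
river: ρ → (4,6,-1)
river: ρ → (-1,6,4)
river: ρ → (4,2,-3)
river: ρ → (-3,4,3)
ρ-cycle length = 10 (tail of 0 descent steps not counted)

10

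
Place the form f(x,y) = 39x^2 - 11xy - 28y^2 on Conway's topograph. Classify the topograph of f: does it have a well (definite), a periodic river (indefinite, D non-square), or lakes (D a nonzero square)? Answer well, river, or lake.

D = b²−4ac = (-11)² − 4·39·(-28) = 4489
D = 67² is a perfect square ⇒ form factors over ℤ ⇒ lakes

lake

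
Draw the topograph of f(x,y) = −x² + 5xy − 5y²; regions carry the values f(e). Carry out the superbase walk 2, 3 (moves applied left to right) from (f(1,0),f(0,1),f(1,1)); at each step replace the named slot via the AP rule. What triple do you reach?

start (-1,-5,-1) = (f(1,0),f(0,1),f(1,1))
replace slot 2: 2·((-1)+(-1)) − (-5) = 1 → (-1,1,-1)
replace slot 3: 2·((-1)+1) − (-1) = 1 → (-1,1,1)

-1,1,1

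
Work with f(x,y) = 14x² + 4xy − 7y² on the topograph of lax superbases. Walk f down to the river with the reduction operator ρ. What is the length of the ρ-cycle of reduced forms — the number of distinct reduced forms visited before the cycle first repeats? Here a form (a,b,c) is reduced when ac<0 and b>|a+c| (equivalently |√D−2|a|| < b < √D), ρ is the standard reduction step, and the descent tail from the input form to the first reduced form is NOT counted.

D = 408, ⌊√D⌋ = 20
descent: ρ → (-7,10,11)  [lands on river]
river: ρ → (11,12,-6)
river: ρ → (-6,12,11)
river: ρ → (11,10,-7)
river: ρ → (-7,18,3)
river: ρ → (3,18,-7)
ρ-cycle length = 6 (tail of 1 descent step not counted)

6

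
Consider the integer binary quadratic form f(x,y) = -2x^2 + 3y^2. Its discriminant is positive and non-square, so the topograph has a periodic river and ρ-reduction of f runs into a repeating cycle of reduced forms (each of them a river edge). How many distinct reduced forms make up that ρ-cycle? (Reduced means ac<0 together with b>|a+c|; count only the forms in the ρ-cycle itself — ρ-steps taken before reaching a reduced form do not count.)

D = 24, ⌊√D⌋ = 4
descent: ρ → (3,0,-2)
descent: ρ → (-2,4,1)  [lands on river]
river: ρ → (1,4,-2)
ρ-cycle length = 2 (tail of 2 descent steps not counted)

2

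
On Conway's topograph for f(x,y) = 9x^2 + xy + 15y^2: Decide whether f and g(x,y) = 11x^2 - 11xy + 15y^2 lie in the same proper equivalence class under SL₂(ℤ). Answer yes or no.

D₁ = -539, D₂ = -539
f: reduced (well bottom): (9,1,15) with a≤c, −a<b≤a
g: translate: b→11 (≡-11 mod 22), so (11,-11,15)→(11,11,15)
g: reduced (well bottom): (11,11,15) with a≤c, −a<b≤a
reduced forms (9, 1, 15) vs (11, 11, 15) ⇒ inequivalent

no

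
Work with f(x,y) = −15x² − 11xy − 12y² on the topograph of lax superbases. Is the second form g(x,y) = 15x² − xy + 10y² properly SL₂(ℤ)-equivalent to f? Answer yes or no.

D₁ = -599, D₂ = -599
f is negative-definite; reduce −f:
−f: flip: (15,11,12)→(12,-11,15)
−f: reduced (well bottom): (12,-11,15) with a≤c, −a<b≤a
flip sign back: reduced form of f is (-12,11,-15)
g: flip: (15,-1,10)→(10,1,15)
g: reduced (well bottom): (10,1,15) with a≤c, −a<b≤a
reduced forms (-12, 11, -15) vs (10, 1, 15) ⇒ inequivalent

no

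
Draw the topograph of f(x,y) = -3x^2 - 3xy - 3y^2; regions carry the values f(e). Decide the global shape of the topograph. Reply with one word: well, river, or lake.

D = b²−4ac = (-3)² − 4·(-3)·(-3) = -27
D < 0 ⇒ definite ⇒ every region one sign ⇒ single well

well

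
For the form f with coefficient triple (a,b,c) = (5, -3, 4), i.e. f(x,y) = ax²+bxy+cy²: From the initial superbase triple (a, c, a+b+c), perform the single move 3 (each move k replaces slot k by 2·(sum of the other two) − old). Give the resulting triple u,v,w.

start (5,4,6) = (f(1,0),f(0,1),f(1,1))
replace slot 3: 2·(5+4) − 6 = 12 → (5,4,12)

5,4,12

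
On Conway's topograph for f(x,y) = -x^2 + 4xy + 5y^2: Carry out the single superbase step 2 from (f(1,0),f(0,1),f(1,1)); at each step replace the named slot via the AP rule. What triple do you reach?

start (-1,5,8) = (f(1,0),f(0,1),f(1,1))
replace slot 2: 2·((-1)+8) − 5 = 9 → (-1,9,8)

-1,9,8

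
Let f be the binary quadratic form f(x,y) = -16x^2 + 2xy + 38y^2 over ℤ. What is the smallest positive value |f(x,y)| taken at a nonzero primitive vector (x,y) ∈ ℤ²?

descent: ρ → (38,-2,-16)
descent: ρ → (-16,34,20)  [lands on river]
river: ρ → (20,46,-4)
river: ρ → (-4,42,42)
river: ρ → (42,42,-4)
river: ρ → (-4,46,20)
river: ρ → (20,34,-16)
river: ρ → (-16,30,24)
river: ρ → (24,18,-22)
river: ρ → (-22,26,20)
river: ρ → (20,14,-28)
river: ρ → (-28,42,6)
river: ρ → (6,42,-28)
river: ρ → (-28,14,20)
river: ρ → (20,26,-22)
river: ρ → (-22,18,24)
river: ρ → (24,30,-16)
closes: descent 2, river 16
min |a| on river = 4

4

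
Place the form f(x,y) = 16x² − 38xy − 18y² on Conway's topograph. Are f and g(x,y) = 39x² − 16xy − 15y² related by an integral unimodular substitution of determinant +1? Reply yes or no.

D₁ = 2596, D₂ = 2596
river cycle of f (length 34): (-18, 38, 16), (16, 26, -30), (-30, 34, 12), (12, 38, -24), (-24, 10, 26), (26, 42, -8), (-8, 38, 36), (36, 34, -10), (-10, 46, 12), (12, 50, -2), … (24 more)
river cycle of g (length 30): (-15, 46, 8), (8, 50, -3), (-3, 46, 40), (40, 34, -9), (-9, 38, 32), (32, 26, -15), (-15, 34, 24), (24, 14, -25), (-25, 36, 13), (13, 42, -16), … (20 more)
cycles differ ⇒ inequivalent

no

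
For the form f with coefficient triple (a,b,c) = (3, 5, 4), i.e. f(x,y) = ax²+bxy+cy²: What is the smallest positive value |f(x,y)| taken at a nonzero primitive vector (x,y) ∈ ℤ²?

translate: b→-1 (≡5 mod 6), so (3,5,4)→(3,-1,2)
flip: (3,-1,2)→(2,1,3)
reduced (well bottom): (2,1,3) with a≤c, −a<b≤a
well minimum = a = 2

2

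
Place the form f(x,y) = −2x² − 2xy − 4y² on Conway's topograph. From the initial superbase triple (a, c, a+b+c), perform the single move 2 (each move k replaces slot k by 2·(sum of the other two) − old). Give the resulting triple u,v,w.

start (-2,-4,-8) = (f(1,0),f(0,1),f(1,1))
replace slot 2: 2·((-2)+(-8)) − (-4) = -16 → (-2,-16,-8)

-2,-16,-8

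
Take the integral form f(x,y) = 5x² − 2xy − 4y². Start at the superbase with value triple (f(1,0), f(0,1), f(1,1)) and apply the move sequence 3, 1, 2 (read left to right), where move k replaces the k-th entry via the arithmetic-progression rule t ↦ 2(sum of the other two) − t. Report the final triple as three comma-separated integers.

start (5,-4,-1) = (f(1,0),f(0,1),f(1,1))
replace slot 3: 2·(5+(-4)) − (-1) = 3 → (5,-4,3)
replace slot 1: 2·((-4)+3) − 5 = -7 → (-7,-4,3)
replace slot 2: 2·((-7)+3) − (-4) = -4 → (-7,-4,3)

-7,-4,3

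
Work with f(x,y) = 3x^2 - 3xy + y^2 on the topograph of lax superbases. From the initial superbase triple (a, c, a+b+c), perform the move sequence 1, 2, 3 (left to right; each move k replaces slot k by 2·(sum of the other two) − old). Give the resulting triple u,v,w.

start (3,1,1) = (f(1,0),f(0,1),f(1,1))
replace slot 1: 2·(1+1) − 3 = 1 → (1,1,1)
replace slot 2: 2·(1+1) − 1 = 3 → (1,3,1)
replace slot 3: 2·(1+3) − 1 = 7 → (1,3,7)

1,3,7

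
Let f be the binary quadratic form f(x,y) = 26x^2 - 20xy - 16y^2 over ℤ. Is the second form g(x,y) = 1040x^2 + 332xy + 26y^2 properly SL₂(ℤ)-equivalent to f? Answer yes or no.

D₁ = 2064, D₂ = 2064
river cycle of f (length 10): (-16, 20, 26), (26, 32, -10), (-10, 28, 32), (32, 36, -6), (-6, 36, 32), (32, 28, -10), (-10, 32, 26), (26, 20, -16), (-16, 44, 2), (2, 44, -16)
river cycle of g (length 10): (26, 32, -10), (-10, 28, 32), (32, 36, -6), (-6, 36, 32), (32, 28, -10), (-10, 32, 26), (26, 20, -16), (-16, 44, 2), (2, 44, -16), (-16, 20, 26)
cycles coincide ⇒ equivalent

yes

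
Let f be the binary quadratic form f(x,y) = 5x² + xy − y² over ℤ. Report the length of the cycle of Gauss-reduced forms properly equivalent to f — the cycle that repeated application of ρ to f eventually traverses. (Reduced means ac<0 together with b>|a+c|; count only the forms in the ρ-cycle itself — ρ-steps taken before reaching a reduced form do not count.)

D = 21, ⌊√D⌋ = 4
descent: ρ → (-1,3,3)  [lands on river]
river: ρ → (3,3,-1)
ρ-cycle length = 2 (tail of 1 descent step not counted)

2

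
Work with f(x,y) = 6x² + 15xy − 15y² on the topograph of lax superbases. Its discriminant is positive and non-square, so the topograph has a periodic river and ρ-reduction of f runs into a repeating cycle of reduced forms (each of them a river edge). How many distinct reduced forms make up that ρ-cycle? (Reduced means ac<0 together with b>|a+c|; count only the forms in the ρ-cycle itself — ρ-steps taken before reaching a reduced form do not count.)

D = 585, ⌊√D⌋ = 24
river: ρ → (-15,15,6)
river: ρ → (6,21,-6)
river: ρ → (-6,15,15)
river: ρ → (15,15,-6)
river: ρ → (-6,21,6)
river: ρ → (6,15,-15)
ρ-cycle length = 6 (tail of 0 descent steps not counted)

6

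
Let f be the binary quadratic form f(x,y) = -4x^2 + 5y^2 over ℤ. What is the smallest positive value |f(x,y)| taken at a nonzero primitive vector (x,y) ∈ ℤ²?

descent: ρ → (5,0,-4)
descent: ρ → (-4,8,1)  [lands on river]
river: ρ → (1,8,-4)
closes: descent 2, river 2
min |a| on river = 1

1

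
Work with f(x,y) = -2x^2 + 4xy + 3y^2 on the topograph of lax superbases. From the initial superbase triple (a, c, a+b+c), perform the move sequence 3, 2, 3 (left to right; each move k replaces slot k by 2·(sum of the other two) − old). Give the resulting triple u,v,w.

start (-2,3,5) = (f(1,0),f(0,1),f(1,1))
replace slot 3: 2·((-2)+3) − 5 = -3 → (-2,3,-3)
replace slot 2: 2·((-2)+(-3)) − 3 = -13 → (-2,-13,-3)
replace slot 3: 2·((-2)+(-13)) − (-3) = -27 → (-2,-13,-27)

-2,-13,-27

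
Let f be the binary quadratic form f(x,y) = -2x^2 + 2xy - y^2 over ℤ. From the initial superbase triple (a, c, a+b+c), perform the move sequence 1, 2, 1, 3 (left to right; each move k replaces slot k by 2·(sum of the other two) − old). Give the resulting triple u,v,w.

start (-2,-1,-1) = (f(1,0),f(0,1),f(1,1))
replace slot 1: 2·((-1)+(-1)) − (-2) = -2 → (-2,-1,-1)
replace slot 2: 2·((-2)+(-1)) − (-1) = -5 → (-2,-5,-1)
replace slot 1: 2·((-5)+(-1)) − (-2) = -10 → (-10,-5,-1)
replace slot 3: 2·((-10)+(-5)) − (-1) = -29 → (-10,-5,-29)

-10,-5,-29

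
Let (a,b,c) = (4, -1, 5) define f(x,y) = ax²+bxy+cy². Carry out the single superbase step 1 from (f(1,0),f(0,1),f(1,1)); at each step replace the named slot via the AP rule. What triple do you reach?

start (4,5,8) = (f(1,0),f(0,1),f(1,1))
replace slot 1: 2·(5+8) − 4 = 22 → (22,5,8)

22,5,8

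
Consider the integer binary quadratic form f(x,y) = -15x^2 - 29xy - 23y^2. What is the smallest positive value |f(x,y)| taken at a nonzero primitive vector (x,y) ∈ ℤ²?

translate: b→-1 (≡29 mod 30), so (15,29,23)→(15,-1,9)
flip: (15,-1,9)→(9,1,15)
reduced (well bottom): (9,1,15) with a≤c, −a<b≤a
well minimum |f| = |-9| = 9 (negative-definite)

9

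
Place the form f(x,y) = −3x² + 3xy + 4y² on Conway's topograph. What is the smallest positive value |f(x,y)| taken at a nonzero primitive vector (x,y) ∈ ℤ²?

river: ρ → (4,5,-2)
river: ρ → (-2,7,1)
river: ρ → (1,7,-2)
river: ρ → (-2,5,4)
river: ρ → (4,3,-3)
river: ρ → (-3,3,4)
closes: descent 0, river 6
min |a| on river = 1

1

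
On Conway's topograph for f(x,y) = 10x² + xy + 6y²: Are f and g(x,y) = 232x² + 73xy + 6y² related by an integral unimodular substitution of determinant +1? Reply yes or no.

D₁ = -239, D₂ = -239
f: flip: (10,1,6)→(6,-1,10)
f: reduced (well bottom): (6,-1,10) with a≤c, −a<b≤a
g: flip: (232,73,6)→(6,-73,232)
g: translate: b→-1 (≡-73 mod 12), so (6,-73,232)→(6,-1,10)
g: reduced (well bottom): (6,-1,10) with a≤c, −a<b≤a
reduced forms (6, -1, 10) vs (6, -1, 10) ⇒ equivalent

yes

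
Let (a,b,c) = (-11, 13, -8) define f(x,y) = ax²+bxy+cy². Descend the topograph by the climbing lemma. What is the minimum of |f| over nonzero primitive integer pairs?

translate: b→9 (≡-13 mod 22), so (11,-13,8)→(11,9,6)
flip: (11,9,6)→(6,-9,11)
translate: b→3 (≡-9 mod 12), so (6,-9,11)→(6,3,8)
reduced (well bottom): (6,3,8) with a≤c, −a<b≤a
well minimum |f| = |-6| = 6 (negative-definite)

6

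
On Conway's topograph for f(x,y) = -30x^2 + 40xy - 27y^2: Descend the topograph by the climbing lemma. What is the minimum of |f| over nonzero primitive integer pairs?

translate: b→20 (≡-40 mod 60), so (30,-40,27)→(30,20,17)
flip: (30,20,17)→(17,-20,30)
translate: b→14 (≡-20 mod 34), so (17,-20,30)→(17,14,27)
reduced (well bottom): (17,14,27) with a≤c, −a<b≤a
well minimum |f| = |-17| = 17 (negative-definite)

17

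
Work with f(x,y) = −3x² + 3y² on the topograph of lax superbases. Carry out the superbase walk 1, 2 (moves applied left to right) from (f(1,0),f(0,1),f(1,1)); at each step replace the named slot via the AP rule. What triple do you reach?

start (-3,3,0) = (f(1,0),f(0,1),f(1,1))
replace slot 1: 2·(3+0) − (-3) = 9 → (9,3,0)
replace slot 2: 2·(9+0) − 3 = 15 → (9,15,0)

9,15,0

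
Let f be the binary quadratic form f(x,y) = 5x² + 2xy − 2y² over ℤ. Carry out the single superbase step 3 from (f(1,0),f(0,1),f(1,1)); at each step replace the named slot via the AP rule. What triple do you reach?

start (5,-2,5) = (f(1,0),f(0,1),f(1,1))
replace slot 3: 2·(5+(-2)) − 5 = 1 → (5,-2,1)

5,-2,1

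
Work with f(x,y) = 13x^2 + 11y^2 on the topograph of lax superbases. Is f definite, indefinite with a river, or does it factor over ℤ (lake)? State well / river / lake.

D = b²−4ac = 0² − 4·13·11 = -572
D < 0 ⇒ definite ⇒ every region one sign ⇒ single well

well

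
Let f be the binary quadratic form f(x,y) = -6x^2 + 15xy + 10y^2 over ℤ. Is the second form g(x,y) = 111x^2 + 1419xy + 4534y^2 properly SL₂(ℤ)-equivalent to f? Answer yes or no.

D₁ = 465, D₂ = 465
river cycle of f (length 10): (10, 5, -11), (-11, 17, 4), (4, 15, -15), (-15, 15, 4), (4, 17, -11), (-11, 5, 10), (10, 15, -6), (-6, 21, 1), (1, 21, -6), (-6, 15, 10)
river cycle of g (length 10): (-6, 15, 10), (10, 5, -11), (-11, 17, 4), (4, 15, -15), (-15, 15, 4), (4, 17, -11), (-11, 5, 10), (10, 15, -6), (-6, 21, 1), (1, 21, -6)
cycles coincide ⇒ equivalent

yes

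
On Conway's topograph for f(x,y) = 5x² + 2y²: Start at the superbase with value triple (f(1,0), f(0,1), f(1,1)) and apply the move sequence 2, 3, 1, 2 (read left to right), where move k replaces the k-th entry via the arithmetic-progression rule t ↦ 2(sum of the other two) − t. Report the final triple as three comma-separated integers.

start (5,2,7) = (f(1,0),f(0,1),f(1,1))
replace slot 2: 2·(5+7) − 2 = 22 → (5,22,7)
replace slot 3: 2·(5+22) − 7 = 47 → (5,22,47)
replace slot 1: 2·(22+47) − 5 = 133 → (133,22,47)
replace slot 2: 2·(133+47) − 22 = 338 → (133,338,47)

133,338,47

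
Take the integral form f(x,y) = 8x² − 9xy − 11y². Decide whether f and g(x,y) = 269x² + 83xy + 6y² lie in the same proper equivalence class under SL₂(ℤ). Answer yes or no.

D₁ = 433, D₂ = 433
river cycle of f (length 46): (-11, 9, 8), (8, 7, -12), (-12, 17, 3), (3, 19, -6), (-6, 17, 6), (6, 19, -3), (-3, 17, 12), (12, 7, -8), (-8, 9, 11), (11, 13, -6), … (36 more)
river cycle of g (length 46): (6, 13, -11), (-11, 9, 8), (8, 7, -12), (-12, 17, 3), (3, 19, -6), (-6, 17, 6), (6, 19, -3), (-3, 17, 12), (12, 7, -8), (-8, 9, 11), … (36 more)
cycles coincide ⇒ equivalent

yes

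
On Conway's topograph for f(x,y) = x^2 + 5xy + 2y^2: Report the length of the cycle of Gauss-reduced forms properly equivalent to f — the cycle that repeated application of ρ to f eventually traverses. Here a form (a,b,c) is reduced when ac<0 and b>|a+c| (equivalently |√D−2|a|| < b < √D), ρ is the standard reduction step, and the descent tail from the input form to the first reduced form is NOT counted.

D = 17, ⌊√D⌋ = 4
descent: ρ → (2,3,-1)  [lands on river]
river: ρ → (-1,3,2)
river: ρ → (2,1,-2)
river: ρ → (-2,3,1)
river: ρ → (1,3,-2)
river: ρ → (-2,1,2)
ρ-cycle length = 6 (tail of 1 descent step not counted)

6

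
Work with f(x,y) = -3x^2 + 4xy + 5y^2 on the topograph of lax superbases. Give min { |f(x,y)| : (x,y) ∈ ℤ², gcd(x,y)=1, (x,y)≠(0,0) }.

river: ρ → (5,6,-2)
river: ρ → (-2,6,5)
river: ρ → (5,4,-3)
river: ρ → (-3,8,1)
river: ρ → (1,8,-3)
river: ρ → (-3,4,5)
closes: descent 0, river 6
min |a| on river = 1

1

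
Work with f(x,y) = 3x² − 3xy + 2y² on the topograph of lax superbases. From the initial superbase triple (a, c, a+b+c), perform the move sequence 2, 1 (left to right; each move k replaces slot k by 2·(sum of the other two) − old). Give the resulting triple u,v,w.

start (3,2,2) = (f(1,0),f(0,1),f(1,1))
replace slot 2: 2·(3+2) − 2 = 8 → (3,8,2)
replace slot 1: 2·(8+2) − 3 = 17 → (17,8,2)

17,8,2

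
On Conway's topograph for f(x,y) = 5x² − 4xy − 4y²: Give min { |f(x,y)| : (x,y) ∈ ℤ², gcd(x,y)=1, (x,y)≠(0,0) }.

descent: ρ → (-4,4,5)  [lands on river]
river: ρ → (5,6,-3)
river: ρ → (-3,6,5)
river: ρ → (5,4,-4)
closes: descent 1, river 4
min |a| on river = 3

3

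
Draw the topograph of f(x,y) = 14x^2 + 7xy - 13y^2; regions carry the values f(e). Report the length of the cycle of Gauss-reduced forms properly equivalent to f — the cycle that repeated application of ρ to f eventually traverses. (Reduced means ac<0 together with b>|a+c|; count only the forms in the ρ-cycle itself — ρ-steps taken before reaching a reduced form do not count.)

D = 777, ⌊√D⌋ = 27
river: ρ → (-13,19,8)
river: ρ → (8,13,-19)
river: ρ → (-19,25,2)
river: ρ → (2,27,-6)
river: ρ → (-6,21,14)
river: ρ → (14,7,-13)
ρ-cycle length = 6 (tail of 0 descent steps not counted)

6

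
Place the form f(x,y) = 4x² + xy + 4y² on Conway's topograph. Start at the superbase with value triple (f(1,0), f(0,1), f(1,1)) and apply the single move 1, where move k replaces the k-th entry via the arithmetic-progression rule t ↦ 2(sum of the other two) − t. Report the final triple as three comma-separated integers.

start (4,4,9) = (f(1,0),f(0,1),f(1,1))
replace slot 1: 2·(4+9) − 4 = 22 → (22,4,9)

22,4,9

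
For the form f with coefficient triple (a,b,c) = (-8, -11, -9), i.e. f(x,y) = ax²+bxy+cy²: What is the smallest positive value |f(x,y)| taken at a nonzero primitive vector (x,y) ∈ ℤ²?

translate: b→-5 (≡11 mod 16), so (8,11,9)→(8,-5,6)
flip: (8,-5,6)→(6,5,8)
reduced (well bottom): (6,5,8) with a≤c, −a<b≤a
well minimum |f| = |-6| = 6 (negative-definite)

6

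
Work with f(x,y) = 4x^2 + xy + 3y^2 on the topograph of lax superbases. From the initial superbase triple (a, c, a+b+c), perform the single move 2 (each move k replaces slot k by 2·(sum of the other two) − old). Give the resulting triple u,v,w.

start (4,3,8) = (f(1,0),f(0,1),f(1,1))
replace slot 2: 2·(4+8) − 3 = 21 → (4,21,8)

4,21,8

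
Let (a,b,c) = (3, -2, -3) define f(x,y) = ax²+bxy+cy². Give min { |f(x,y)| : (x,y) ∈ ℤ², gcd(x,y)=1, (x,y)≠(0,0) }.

descent: ρ → (-3,2,3)  [lands on river]
river: ρ → (3,4,-2)
river: ρ → (-2,4,3)
river: ρ → (3,2,-3)
river: ρ → (-3,4,2)
river: ρ → (2,4,-3)
closes: descent 1, river 6
min |a| on river = 2

2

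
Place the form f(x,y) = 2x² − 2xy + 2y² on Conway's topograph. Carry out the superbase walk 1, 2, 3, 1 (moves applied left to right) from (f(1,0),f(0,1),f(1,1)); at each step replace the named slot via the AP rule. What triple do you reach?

start (2,2,2) = (f(1,0),f(0,1),f(1,1))
replace slot 1: 2·(2+2) − 2 = 6 → (6,2,2)
replace slot 2: 2·(6+2) − 2 = 14 → (6,14,2)
replace slot 3: 2·(6+14) − 2 = 38 → (6,14,38)
replace slot 1: 2·(14+38) − 6 = 98 → (98,14,38)

98,14,38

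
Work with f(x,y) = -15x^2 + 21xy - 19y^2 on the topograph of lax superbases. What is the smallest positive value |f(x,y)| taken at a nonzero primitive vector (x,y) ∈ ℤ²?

translate: b→9 (≡-21 mod 30), so (15,-21,19)→(15,9,13)
flip: (15,9,13)→(13,-9,15)
reduced (well bottom): (13,-9,15) with a≤c, −a<b≤a
well minimum |f| = |-13| = 13 (negative-definite)

13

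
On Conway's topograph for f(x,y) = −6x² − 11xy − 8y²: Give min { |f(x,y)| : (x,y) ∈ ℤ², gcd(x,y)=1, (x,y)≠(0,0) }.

translate: b→-1 (≡11 mod 12), so (6,11,8)→(6,-1,3)
flip: (6,-1,3)→(3,1,6)
reduced (well bottom): (3,1,6) with a≤c, −a<b≤a
well minimum |f| = |-3| = 3 (negative-definite)

3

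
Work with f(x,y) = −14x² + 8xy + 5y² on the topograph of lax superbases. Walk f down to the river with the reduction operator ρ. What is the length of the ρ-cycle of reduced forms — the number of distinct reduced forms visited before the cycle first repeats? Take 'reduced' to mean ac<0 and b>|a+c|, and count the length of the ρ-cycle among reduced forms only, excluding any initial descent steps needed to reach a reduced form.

D = 344, ⌊√D⌋ = 18
descent: ρ → (5,12,-10)  [lands on river]
river: ρ → (-10,8,7)
river: ρ → (7,6,-11)
river: ρ → (-11,16,2)
river: ρ → (2,16,-11)
river: ρ → (-11,6,7)
river: ρ → (7,8,-10)
river: ρ → (-10,12,5)
river: ρ → (5,18,-1)
river: ρ → (-1,18,5)
ρ-cycle length = 10 (tail of 1 descent step not counted)

10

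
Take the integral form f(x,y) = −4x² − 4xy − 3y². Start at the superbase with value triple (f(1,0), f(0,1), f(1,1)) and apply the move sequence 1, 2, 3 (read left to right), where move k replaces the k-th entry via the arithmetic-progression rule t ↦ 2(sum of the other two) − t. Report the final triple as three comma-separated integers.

start (-4,-3,-11) = (f(1,0),f(0,1),f(1,1))
replace slot 1: 2·((-3)+(-11)) − (-4) = -24 → (-24,-3,-11)
replace slot 2: 2·((-24)+(-11)) − (-3) = -67 → (-24,-67,-11)
replace slot 3: 2·((-24)+(-67)) − (-11) = -171 → (-24,-67,-171)

-24,-67,-171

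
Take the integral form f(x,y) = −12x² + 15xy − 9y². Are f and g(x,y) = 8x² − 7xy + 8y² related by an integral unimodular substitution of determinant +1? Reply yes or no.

D₁ = -207, D₂ = -207
f is negative-definite; reduce −f:
−f: translate: b→9 (≡-15 mod 24), so (12,-15,9)→(12,9,6)
−f: flip: (12,9,6)→(6,-9,12)
−f: translate: b→3 (≡-9 mod 12), so (6,-9,12)→(6,3,9)
−f: reduced (well bottom): (6,3,9) with a≤c, −a<b≤a
flip sign back: reduced form of f is (-6,-3,-9)
g: flip: (8,-7,8)→(8,7,8)
g: reduced (well bottom): (8,7,8) with a≤c, −a<b≤a
reduced forms (-6, -3, -9) vs (8, 7, 8) ⇒ inequivalent

no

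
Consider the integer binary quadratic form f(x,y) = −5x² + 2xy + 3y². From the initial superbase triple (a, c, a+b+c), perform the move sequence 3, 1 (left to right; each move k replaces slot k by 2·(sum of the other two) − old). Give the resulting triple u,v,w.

start (-5,3,0) = (f(1,0),f(0,1),f(1,1))
replace slot 3: 2·((-5)+3) − 0 = -4 → (-5,3,-4)
replace slot 1: 2·(3+(-4)) − (-5) = 3 → (3,3,-4)

3,3,-4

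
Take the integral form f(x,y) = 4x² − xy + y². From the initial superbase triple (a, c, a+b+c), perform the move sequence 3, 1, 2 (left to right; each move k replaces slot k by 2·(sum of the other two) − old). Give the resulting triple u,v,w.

start (4,1,4) = (f(1,0),f(0,1),f(1,1))
replace slot 3: 2·(4+1) − 4 = 6 → (4,1,6)
replace slot 1: 2·(1+6) − 4 = 10 → (10,1,6)
replace slot 2: 2·(10+6) − 1 = 31 → (10,31,6)

10,31,6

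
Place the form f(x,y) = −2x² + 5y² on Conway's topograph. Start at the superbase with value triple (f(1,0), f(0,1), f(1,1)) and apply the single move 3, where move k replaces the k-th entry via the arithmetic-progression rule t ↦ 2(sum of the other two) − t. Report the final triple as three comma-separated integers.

start (-2,5,3) = (f(1,0),f(0,1),f(1,1))
replace slot 3: 2·((-2)+5) − 3 = 3 → (-2,5,3)

-2,5,3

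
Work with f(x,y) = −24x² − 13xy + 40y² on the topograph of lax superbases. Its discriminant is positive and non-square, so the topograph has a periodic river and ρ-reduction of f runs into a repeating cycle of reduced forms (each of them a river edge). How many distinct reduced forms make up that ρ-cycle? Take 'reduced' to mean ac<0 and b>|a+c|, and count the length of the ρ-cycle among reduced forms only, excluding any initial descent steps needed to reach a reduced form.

D = 4009, ⌊√D⌋ = 63
descent: ρ → (40,13,-24)
descent: ρ → (-24,35,29)  [lands on river]
river: ρ → (29,23,-30)
river: ρ → (-30,37,22)
river: ρ → (22,51,-16)
river: ρ → (-16,45,31)
river: ρ → (31,17,-30)
river: ρ → (-30,43,18)
river: ρ → (18,29,-44)
river: ρ → (-44,59,3)
river: ρ → (3,61,-24)
ρ-cycle length = 10 (tail of 2 descent steps not counted)

10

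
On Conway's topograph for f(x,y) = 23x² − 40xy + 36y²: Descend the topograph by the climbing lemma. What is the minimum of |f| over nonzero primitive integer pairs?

translate: b→6 (≡-40 mod 46), so (23,-40,36)→(23,6,19)
flip: (23,6,19)→(19,-6,23)
reduced (well bottom): (19,-6,23) with a≤c, −a<b≤a
well minimum = a = 19

19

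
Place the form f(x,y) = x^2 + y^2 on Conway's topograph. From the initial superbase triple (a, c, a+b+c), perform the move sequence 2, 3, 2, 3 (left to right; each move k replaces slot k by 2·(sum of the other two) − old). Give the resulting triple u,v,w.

start (1,1,2) = (f(1,0),f(0,1),f(1,1))
replace slot 2: 2·(1+2) − 1 = 5 → (1,5,2)
replace slot 3: 2·(1+5) − 2 = 10 → (1,5,10)
replace slot 2: 2·(1+10) − 5 = 17 → (1,17,10)
replace slot 3: 2·(1+17) − 10 = 26 → (1,17,26)

1,17,26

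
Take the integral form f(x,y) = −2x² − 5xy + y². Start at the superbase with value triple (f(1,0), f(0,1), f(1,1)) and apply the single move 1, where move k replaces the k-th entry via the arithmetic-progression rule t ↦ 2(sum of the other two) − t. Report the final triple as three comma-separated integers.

start (-2,1,-6) = (f(1,0),f(0,1),f(1,1))
replace slot 1: 2·(1+(-6)) − (-2) = -8 → (-8,1,-6)

-8,1,-6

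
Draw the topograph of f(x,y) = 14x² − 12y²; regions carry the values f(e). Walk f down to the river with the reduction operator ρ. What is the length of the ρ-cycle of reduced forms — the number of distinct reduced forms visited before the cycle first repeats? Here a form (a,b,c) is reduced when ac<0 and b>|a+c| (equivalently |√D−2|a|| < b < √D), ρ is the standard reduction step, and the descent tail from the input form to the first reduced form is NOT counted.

D = 672, ⌊√D⌋ = 25
descent: ρ → (-12,24,2)  [lands on river]
river: ρ → (2,24,-12)
ρ-cycle length = 2 (tail of 1 descent step not counted)

2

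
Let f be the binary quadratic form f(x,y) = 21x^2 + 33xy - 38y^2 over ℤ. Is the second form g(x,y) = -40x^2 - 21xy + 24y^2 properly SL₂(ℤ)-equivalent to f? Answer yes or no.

D₁ = 4281, D₂ = 4281
river cycle of f (length 28): (-38, 43, 16), (16, 53, -23), (-23, 39, 30), (30, 21, -32), (-32, 43, 19), (19, 33, -42), (-42, 51, 10), (10, 49, -47), (-47, 45, 12), (12, 51, -35), … (18 more)
river cycle of g (length 24): (24, 21, -40), (-40, 59, 5), (5, 61, -28), (-28, 51, 15), (15, 39, -46), (-46, 53, 8), (8, 59, -25), (-25, 41, 26), (26, 63, -3), (-3, 63, 26), … (14 more)
cycles differ ⇒ inequivalent

no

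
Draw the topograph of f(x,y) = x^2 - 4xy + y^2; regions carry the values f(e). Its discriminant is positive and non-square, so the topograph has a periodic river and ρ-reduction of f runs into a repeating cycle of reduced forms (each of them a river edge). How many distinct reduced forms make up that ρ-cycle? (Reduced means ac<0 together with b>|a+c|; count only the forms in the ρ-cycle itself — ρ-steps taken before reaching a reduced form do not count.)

D = 12, ⌊√D⌋ = 3
descent: ρ → (1,2,-2)  [lands on river]
river: ρ → (-2,2,1)
ρ-cycle length = 2 (tail of 1 descent step not counted)

2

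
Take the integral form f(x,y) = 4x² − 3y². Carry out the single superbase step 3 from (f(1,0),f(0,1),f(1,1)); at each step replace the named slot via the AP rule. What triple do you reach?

start (4,-3,1) = (f(1,0),f(0,1),f(1,1))
replace slot 3: 2·(4+(-3)) − 1 = 1 → (4,-3,1)

4,-3,1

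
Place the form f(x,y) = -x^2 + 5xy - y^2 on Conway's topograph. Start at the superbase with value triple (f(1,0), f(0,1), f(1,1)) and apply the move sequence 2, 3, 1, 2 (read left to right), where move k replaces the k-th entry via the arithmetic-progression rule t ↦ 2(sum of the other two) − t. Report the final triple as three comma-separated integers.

start (-1,-1,3) = (f(1,0),f(0,1),f(1,1))
replace slot 2: 2·((-1)+3) − (-1) = 5 → (-1,5,3)
replace slot 3: 2·((-1)+5) − 3 = 5 → (-1,5,5)
replace slot 1: 2·(5+5) − (-1) = 21 → (21,5,5)
replace slot 2: 2·(21+5) − 5 = 47 → (21,47,5)

21,47,5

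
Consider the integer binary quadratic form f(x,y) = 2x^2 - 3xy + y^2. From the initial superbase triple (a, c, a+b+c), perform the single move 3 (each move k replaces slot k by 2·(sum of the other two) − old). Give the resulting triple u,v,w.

start (2,1,0) = (f(1,0),f(0,1),f(1,1))
replace slot 3: 2·(2+1) − 0 = 6 → (2,1,6)

2,1,6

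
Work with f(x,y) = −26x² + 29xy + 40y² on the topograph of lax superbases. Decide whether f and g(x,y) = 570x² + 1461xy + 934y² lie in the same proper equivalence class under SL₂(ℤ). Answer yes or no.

D₁ = 5001, D₂ = 5001
river cycle of f (length 64): (40, 51, -15), (-15, 69, 4), (4, 67, -32), (-32, 61, 10), (10, 59, -38), (-38, 17, 31), (31, 45, -24), (-24, 51, 25), (25, 49, -26), (-26, 55, 19), … (54 more)
river cycle of g (length 64): (43, 23, -26), (-26, 29, 40), (40, 51, -15), (-15, 69, 4), (4, 67, -32), (-32, 61, 10), (10, 59, -38), (-38, 17, 31), (31, 45, -24), (-24, 51, 25), … (54 more)
cycles coincide ⇒ equivalent

yes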